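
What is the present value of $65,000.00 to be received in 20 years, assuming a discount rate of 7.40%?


Present value formula: PV = FV / (1 + r)^t
PV = $65,000.00 / (1 + 0.074)^20
PV = $65,000.00 / 4.169516
PV = $15,589.34

PV = FV / (1 + r)^t = $15,589.34


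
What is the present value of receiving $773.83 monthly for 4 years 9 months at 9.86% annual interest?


Present value of an ordinary annuity: PV = PMT × (1 − (1 + r)^(−n)) / r
Monthly rate r = 0.0986/12 ≈ 0.00821667, n = 57
PV = $773.83 × (1 − (1 + 0.0986/12)^(−57)) / (0.0986/12)
PV = $773.83 × 45.367115
PV = $35,106.43

PV = PMT × (1-(1+r)^(-n))/r = $35,106.43


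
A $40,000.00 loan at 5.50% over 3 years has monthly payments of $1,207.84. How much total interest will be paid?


Total paid over the life of the loan = PMT × n.
Total paid = $1,207.84 × 36 = $43,482.24
Total interest = total paid − principal = $43,482.24 − $40,000.00 = $3,482.24

Total interest = (PMT × n) - PV = $3,482.24


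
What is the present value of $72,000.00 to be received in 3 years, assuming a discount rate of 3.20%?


Present value formula: PV = FV / (1 + r)^t
PV = $72,000.00 / (1 + 0.032)^3
PV = $72,000.00 / 1.0991048
PV = $65,507.86

PV = FV / (1 + r)^t = $65,507.86


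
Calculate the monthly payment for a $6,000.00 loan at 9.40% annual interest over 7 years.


Loan payment formula: PMT = PV × r / (1 − (1 + r)^(−n))
Monthly rate r = 0.094/12 ≈ 0.00783333, n = 84 months
Denominator: 1 − (1 + 0.094/12)^(−84) = 0.480784
PMT = $6,000.00 × (0.094/12) / 0.480784
PMT = $97.76 per month

PMT = PV × r / (1-(1+r)^(-n)) = $97.76/month


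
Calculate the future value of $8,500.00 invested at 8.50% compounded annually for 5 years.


Compound interest formula: A = P(1 + r/n)^(nt)
A = $8,500.00 × (1 + 0.085/1)^(1 × 5)
Growth factor: (1 + 0.085/1)^5 = 1.503657
A = $8,500.00 × 1.503657
A = $12,781.08

A = P(1 + r/n)^(nt) = $12,781.08


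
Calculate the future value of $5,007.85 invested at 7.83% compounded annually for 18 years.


Compound interest formula: A = P(1 + r/n)^(nt)
A = $5,007.85 × (1 + 0.0783/1)^(1 × 18)
Growth factor: (1 + 0.0783/1)^18 = 3.884301
A = $5,007.85 × 3.884301
A = $19,452.00

A = P(1 + r/n)^(nt) = $19,452.00


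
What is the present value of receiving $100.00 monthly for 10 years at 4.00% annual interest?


Present value of an ordinary annuity: PV = PMT × (1 − (1 + r)^(−n)) / r
Monthly rate r = 0.04/12 ≈ 0.00333333, n = 120
PV = $100.00 × (1 − (1 + 0.04/12)^(−120)) / (0.04/12)
PV = $100.00 × 98.770175
PV = $9,877.02

PV = PMT × (1-(1+r)^(-n))/r = $9,877.02


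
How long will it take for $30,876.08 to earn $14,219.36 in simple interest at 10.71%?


Rearrange the simple interest formula for t:
I = P × r × t  ⇒  t = I / (P × r)
t = $14,219.36 / ($30,876.08 × 0.1071)
t = 4.3

t = I/(P×r) = 4.3 years


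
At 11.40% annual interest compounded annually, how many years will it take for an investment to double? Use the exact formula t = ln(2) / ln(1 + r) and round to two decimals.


Doubling condition: (1 + r)^t = 2
Take ln of both sides: t × ln(1 + r) = ln(2)
t = ln(2) / ln(1 + r)
t = 0.693147 / 0.107957
t = 6.42

t = ln(2) / ln(1 + r) = 6.42 years


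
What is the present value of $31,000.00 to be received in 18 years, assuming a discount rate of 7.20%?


Present value formula: PV = FV / (1 + r)^t
PV = $31,000.00 / (1 + 0.072)^18
PV = $31,000.00 / 3.495474
PV = $8,868.61

PV = FV / (1 + r)^t = $8,868.61


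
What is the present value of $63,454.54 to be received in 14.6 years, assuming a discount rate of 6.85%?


Present value formula: PV = FV / (1 + r)^t
PV = $63,454.54 / (1 + 0.0685)^14.6
PV = $63,454.54 / 2.630923
PV = $24,118.74

PV = FV / (1 + r)^t = $24,118.74


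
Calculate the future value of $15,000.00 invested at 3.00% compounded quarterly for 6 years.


Compound interest formula: A = P(1 + r/n)^(nt)
A = $15,000.00 × (1 + 0.03/4)^(4 × 6)
Growth factor: (1 + 0.03/4)^24 = 1.1964135
A = $15,000.00 × 1.1964135
A = $17,946.20

A = P(1 + r/n)^(nt) = $17,946.20


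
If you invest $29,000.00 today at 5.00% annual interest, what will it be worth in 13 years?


Future value formula: FV = PV × (1 + r)^t
FV = $29,000.00 × (1 + 0.05)^13
FV = $29,000.00 × 1.88564914
FV = $54,683.83

FV = PV × (1 + r)^t = $54,683.83


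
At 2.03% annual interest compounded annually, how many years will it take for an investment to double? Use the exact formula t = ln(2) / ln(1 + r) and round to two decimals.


Doubling condition: (1 + r)^t = 2
Take ln of both sides: t × ln(1 + r) = ln(2)
t = ln(2) / ln(1 + r)
t = 0.693147 / 0.020097
t = 34.49

t = ln(2) / ln(1 + r) = 34.49 years


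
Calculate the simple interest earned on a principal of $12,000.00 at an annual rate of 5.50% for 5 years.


Simple interest formula: I = P × r × t
I = $12,000.00 × 0.055 × 5
I = $3,300.00

I = P × r × t = $3,300.00


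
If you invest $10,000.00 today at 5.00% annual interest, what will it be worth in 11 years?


Future value formula: FV = PV × (1 + r)^t
FV = $10,000.00 × (1 + 0.05)^11
FV = $10,000.00 × 1.710339
FV = $17,103.39

FV = PV × (1 + r)^t = $17,103.39


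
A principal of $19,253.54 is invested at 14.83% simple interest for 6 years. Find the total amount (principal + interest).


Total amount formula: A = P(1 + rt) = P + P·r·t
Interest: I = P × r × t = $19,253.54 × 0.1483 × 6 = $17,131.80
A = P + I = $19,253.54 + $17,131.80 = $36,385.34

A = P + I = P(1 + rt) = $36,385.34


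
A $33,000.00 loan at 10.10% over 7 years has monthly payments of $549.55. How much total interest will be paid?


Total paid over the life of the loan = PMT × n.
Total paid = $549.55 × 84 = $46,162.20
Total interest = total paid − principal = $46,162.20 − $33,000.00 = $13,162.20

Total interest = (PMT × n) - PV = $13,162.20


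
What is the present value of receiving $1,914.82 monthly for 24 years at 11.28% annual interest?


Present value of an ordinary annuity: PV = PMT × (1 − (1 + r)^(−n)) / r
Monthly rate r = 0.1128/12 = 0.0094, n = 288
PV = $1,914.82 × (1 − (1 + 0.1128/12)^(−288)) / (0.1128/12)
PV = $1,914.82 × 99.194423
PV = $189,939.47

PV = PMT × (1-(1+r)^(-n))/r = $189,939.47


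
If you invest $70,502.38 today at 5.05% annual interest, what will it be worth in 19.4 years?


Future value formula: FV = PV × (1 + r)^t
FV = $70,502.38 × (1 + 0.0505)^19.4
FV = $70,502.38 × 2.60065954
FV = $183,352.69

FV = PV × (1 + r)^t = $183,352.69


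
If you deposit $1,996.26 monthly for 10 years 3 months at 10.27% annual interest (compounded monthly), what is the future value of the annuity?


Future value of an ordinary annuity: FV = PMT × ((1 + r)^n − 1) / r
Monthly rate r = 0.1027/12 ≈ 0.00855833, n = 123
FV = $1,996.26 × ((1 + 0.1027/12)^123 − 1) / (0.1027/12)
FV = $1,996.26 × 216.455750
FV = $432,101.96

FV = PMT × ((1+r)^n - 1)/r = $432,101.96


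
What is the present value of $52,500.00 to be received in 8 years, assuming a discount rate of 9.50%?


Present value formula: PV = FV / (1 + r)^t
PV = $52,500.00 / (1 + 0.095)^8
PV = $52,500.00 / 2.066869
PV = $25,400.74

PV = FV / (1 + r)^t = $25,400.74


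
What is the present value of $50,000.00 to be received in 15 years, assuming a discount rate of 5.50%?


Present value formula: PV = FV / (1 + r)^t
PV = $50,000.00 / (1 + 0.055)^15
PV = $50,000.00 / 2.2324765
PV = $22,396.65

PV = FV / (1 + r)^t = $22,396.65


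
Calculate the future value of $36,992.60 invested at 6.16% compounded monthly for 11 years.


Compound interest formula: A = P(1 + r/n)^(nt)
A = $36,992.60 × (1 + 0.0616/12)^(12 × 11)
Growth factor: (1 + 0.0616/12)^132 = 1.965736
A = $36,992.60 × 1.965736
A = $72,717.69

A = P(1 + r/n)^(nt) = $72,717.69


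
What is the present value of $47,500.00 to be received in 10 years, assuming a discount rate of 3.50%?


Present value formula: PV = FV / (1 + r)^t
PV = $47,500.00 / (1 + 0.035)^10
PV = $47,500.00 / 1.410599
PV = $33,673.64

PV = FV / (1 + r)^t = $33,673.64


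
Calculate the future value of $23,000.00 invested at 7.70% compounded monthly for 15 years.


Compound interest formula: A = P(1 + r/n)^(nt)
A = $23,000.00 × (1 + 0.077/12)^(12 × 15)
Growth factor: (1 + 0.077/12)^180 = 3.1623333
A = $23,000.00 × 3.1623333
A = $72,733.67

A = P(1 + r/n)^(nt) = $72,733.67


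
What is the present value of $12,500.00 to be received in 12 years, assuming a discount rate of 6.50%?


Present value formula: PV = FV / (1 + r)^t
PV = $12,500.00 / (1 + 0.065)^12
PV = $12,500.00 / 2.129096
PV = $5,871.04

PV = FV / (1 + r)^t = $5,871.04


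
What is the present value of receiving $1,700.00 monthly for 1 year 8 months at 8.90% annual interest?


Present value of an ordinary annuity: PV = PMT × (1 − (1 + r)^(−n)) / r
Monthly rate r = 0.089/12 ≈ 0.00741667, n = 20
PV = $1,700.00 × (1 − (1 + 0.089/12)^(−20)) / (0.089/12)
PV = $1,700.00 × 18.523723
PV = $31,490.33

PV = PMT × (1-(1+r)^(-n))/r = $31,490.33


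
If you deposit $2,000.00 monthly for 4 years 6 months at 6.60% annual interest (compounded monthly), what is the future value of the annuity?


Future value of an ordinary annuity: FV = PMT × ((1 + r)^n − 1) / r
Monthly rate r = 0.066/12 = 0.0055, n = 54
FV = $2,000.00 × ((1 + 0.066/12)^54 − 1) / (0.066/12)
FV = $2,000.00 × 62.676466
FV = $125,352.93

FV = PMT × ((1+r)^n - 1)/r = $125,352.93


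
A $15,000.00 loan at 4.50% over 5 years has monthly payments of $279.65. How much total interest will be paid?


Total paid over the life of the loan = PMT × n.
Total paid = $279.65 × 60 = $16,779.00
Total interest = total paid − principal = $16,779.00 − $15,000.00 = $1,779.00

Total interest = (PMT × n) - PV = $1,779.00


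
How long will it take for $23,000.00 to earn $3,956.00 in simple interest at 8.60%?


Rearrange the simple interest formula for t:
I = P × r × t  ⇒  t = I / (P × r)
t = $3,956.00 / ($23,000.00 × 0.086)
t = 2

t = I/(P×r) = 2 years


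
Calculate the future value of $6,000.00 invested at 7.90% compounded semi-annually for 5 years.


Compound interest formula: A = P(1 + r/n)^(nt)
A = $6,000.00 × (1 + 0.079/2)^(2 × 5)
Growth factor: (1 + 0.079/2)^10 = 1.473143
A = $6,000.00 × 1.473143
A = $8,838.86

A = P(1 + r/n)^(nt) = $8,838.86


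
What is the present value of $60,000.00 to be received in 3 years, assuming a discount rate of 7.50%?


Present value formula: PV = FV / (1 + r)^t
PV = $60,000.00 / (1 + 0.075)^3
PV = $60,000.00 / 1.242297
PV = $48,297.63

PV = FV / (1 + r)^t = $48,297.63


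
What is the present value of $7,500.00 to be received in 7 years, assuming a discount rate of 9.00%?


Present value formula: PV = FV / (1 + r)^t
PV = $7,500.00 / (1 + 0.09)^7
PV = $7,500.00 / 1.828039
PV = $4,102.76

PV = FV / (1 + r)^t = $4,102.76


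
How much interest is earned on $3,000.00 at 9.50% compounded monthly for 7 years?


Compound interest earned = final amount − principal.
A = P(1 + r/n)^(nt) = $3,000.00 × (1 + 0.095/12)^(12 × 7) = $5,818.22
Interest = A − P = $5,818.22 − $3,000.00 = $2,818.22

Interest = A - P = $2,818.22


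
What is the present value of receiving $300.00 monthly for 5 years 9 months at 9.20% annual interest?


Present value of an ordinary annuity: PV = PMT × (1 − (1 + r)^(−n)) / r
Monthly rate r = 0.092/12 ≈ 0.00766667, n = 69
PV = $300.00 × (1 − (1 + 0.092/12)^(−69)) / (0.092/12)
PV = $300.00 × 53.428202
PV = $16,028.46

PV = PMT × (1-(1+r)^(-n))/r = $16,028.46


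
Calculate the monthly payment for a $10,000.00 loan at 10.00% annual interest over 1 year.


Loan payment formula: PMT = PV × r / (1 − (1 + r)^(−n))
Monthly rate r = 0.1/12 ≈ 0.00833333, n = 12 months
Denominator: 1 − (1 + 0.1/12)^(−12) = 0.0947876
PMT = $10,000.00 × (0.1/12) / 0.0947876
PMT = $879.16 per month

PMT = PV × r / (1-(1+r)^(-n)) = $879.16/month


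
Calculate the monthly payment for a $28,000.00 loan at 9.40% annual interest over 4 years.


Loan payment formula: PMT = PV × r / (1 − (1 + r)^(−n))
Monthly rate r = 0.094/12 ≈ 0.00783333, n = 48 months
Denominator: 1 − (1 + 0.094/12)^(−48) = 0.312391
PMT = $28,000.00 × (0.094/12) / 0.312391
PMT = $702.11 per month

PMT = PV × r / (1-(1+r)^(-n)) = $702.11/month


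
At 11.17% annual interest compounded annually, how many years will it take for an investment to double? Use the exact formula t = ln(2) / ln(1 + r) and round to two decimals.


Doubling condition: (1 + r)^t = 2
Take ln of both sides: t × ln(1 + r) = ln(2)
t = ln(2) / ln(1 + r)
t = 0.693147 / 0.105890
t = 6.55

t = ln(2) / ln(1 + r) = 6.55 years


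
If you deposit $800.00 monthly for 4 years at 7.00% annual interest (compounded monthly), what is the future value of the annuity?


Future value of an ordinary annuity: FV = PMT × ((1 + r)^n − 1) / r
Monthly rate r = 0.07/12 ≈ 0.00583333, n = 48
FV = $800.00 × ((1 + 0.07/12)^48 − 1) / (0.07/12)
FV = $800.00 × 55.209236
FV = $44,167.39

FV = PMT × ((1+r)^n - 1)/r = $44,167.39


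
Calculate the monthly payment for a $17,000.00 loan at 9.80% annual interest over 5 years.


Loan payment formula: PMT = PV × r / (1 − (1 + r)^(−n))
Monthly rate r = 0.098/12 ≈ 0.00816667, n = 60 months
Denominator: 1 − (1 + 0.098/12)^(−60) = 0.386153
PMT = $17,000.00 × (0.098/12) / 0.386153
PMT = $359.53 per month

PMT = PV × r / (1-(1+r)^(-n)) = $359.53/month


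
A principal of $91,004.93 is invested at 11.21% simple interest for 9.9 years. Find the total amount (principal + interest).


Total amount formula: A = P(1 + rt) = P + P·r·t
Interest: I = P × r × t = $91,004.93 × 0.1121 × 9.9 = $100,996.36
A = P + I = $91,004.93 + $100,996.36 = $192,001.29

A = P + I = P(1 + rt) = $192,001.29


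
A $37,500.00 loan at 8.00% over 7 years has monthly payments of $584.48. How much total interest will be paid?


Total paid over the life of the loan = PMT × n.
Total paid = $584.48 × 84 = $49,096.32
Total interest = total paid − principal = $49,096.32 − $37,500.00 = $11,596.32

Total interest = (PMT × n) - PV = $11,596.32


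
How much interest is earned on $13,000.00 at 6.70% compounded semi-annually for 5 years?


Compound interest earned = final amount − principal.
A = P(1 + r/n)^(nt) = $13,000.00 × (1 + 0.067/2)^(2 × 5) = $18,073.75
Interest = A − P = $18,073.75 − $13,000.00 = $5,073.75

Interest = A - P = $5,073.75


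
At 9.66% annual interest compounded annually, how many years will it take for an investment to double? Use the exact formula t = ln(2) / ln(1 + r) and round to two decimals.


Doubling condition: (1 + r)^t = 2
Take ln of both sides: t × ln(1 + r) = ln(2)
t = ln(2) / ln(1 + r)
t = 0.693147 / 0.092214
t = 7.52

t = ln(2) / ln(1 + r) = 7.52 years


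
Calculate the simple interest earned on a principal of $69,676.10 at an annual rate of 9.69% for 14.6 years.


Simple interest formula: I = P × r × t
I = $69,676.10 × 0.0969 × 14.6
I = $98,573.57

I = P × r × t = $98,573.57


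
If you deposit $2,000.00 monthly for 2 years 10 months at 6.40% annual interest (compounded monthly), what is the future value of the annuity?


Future value of an ordinary annuity: FV = PMT × ((1 + r)^n − 1) / r
Monthly rate r = 0.064/12 ≈ 0.00533333, n = 34
FV = $2,000.00 × ((1 + 0.064/12)^34 − 1) / (0.064/12)
FV = $2,000.00 × 37.169478
FV = $74,338.96

FV = PMT × ((1+r)^n - 1)/r = $74,338.96


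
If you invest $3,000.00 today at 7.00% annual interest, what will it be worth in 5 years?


Future value formula: FV = PV × (1 + r)^t
FV = $3,000.00 × (1 + 0.07)^5
FV = $3,000.00 × 1.402552
FV = $4,207.66

FV = PV × (1 + r)^t = $4,207.66


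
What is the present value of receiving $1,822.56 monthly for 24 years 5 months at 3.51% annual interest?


Present value of an ordinary annuity: PV = PMT × (1 − (1 + r)^(−n)) / r
Monthly rate r = 0.0351/12 = 0.002925, n = 293
PV = $1,822.56 × (1 − (1 + 0.0351/12)^(−293)) / (0.0351/12)
PV = $1,822.56 × 196.596878
PV = $358,309.61

PV = PMT × (1-(1+r)^(-n))/r = $358,309.61


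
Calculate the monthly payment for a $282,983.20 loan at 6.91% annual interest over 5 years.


Loan payment formula: PMT = PV × r / (1 − (1 + r)^(−n))
Monthly rate r = 0.0691/12 ≈ 0.00575833, n = 60 months
Denominator: 1 − (1 + 0.0691/12)^(−60) = 0.291432
PMT = $282,983.20 × (0.0691/12) / 0.291432
PMT = $5,591.40 per month

PMT = PV × r / (1-(1+r)^(-n)) = $5,591.40/month


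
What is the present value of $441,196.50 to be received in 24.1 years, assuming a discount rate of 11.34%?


Present value formula: PV = FV / (1 + r)^t
PV = $441,196.50 / (1 + 0.1134)^24.1
PV = $441,196.50 / 13.313564
PV = $33,138.87

PV = FV / (1 + r)^t = $33,138.87


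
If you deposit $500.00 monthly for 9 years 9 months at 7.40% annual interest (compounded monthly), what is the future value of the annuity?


Future value of an ordinary annuity: FV = PMT × ((1 + r)^n − 1) / r
Monthly rate r = 0.074/12 ≈ 0.00616667, n = 117
FV = $500.00 × ((1 + 0.074/12)^117 − 1) / (0.074/12)
FV = $500.00 × 170.750878
FV = $85,375.44

FV = PMT × ((1+r)^n - 1)/r = $85,375.44


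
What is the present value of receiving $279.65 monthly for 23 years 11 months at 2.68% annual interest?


Present value of an ordinary annuity: PV = PMT × (1 − (1 + r)^(−n)) / r
Monthly rate r = 0.0268/12 ≈ 0.00223333, n = 287
PV = $279.65 × (1 − (1 + 0.0268/12)^(−287)) / (0.0268/12)
PV = $279.65 × 211.719595
PV = $59,207.38

PV = PMT × (1-(1+r)^(-n))/r = $59,207.38


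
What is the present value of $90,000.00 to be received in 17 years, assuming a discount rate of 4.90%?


Present value formula: PV = FV / (1 + r)^t
PV = $90,000.00 / (1 + 0.049)^17
PV = $90,000.00 / 2.255191
PV = $39,907.93

PV = FV / (1 + r)^t = $39,907.93


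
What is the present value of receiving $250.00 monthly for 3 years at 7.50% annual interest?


Present value of an ordinary annuity: PV = PMT × (1 − (1 + r)^(−n)) / r
Monthly rate r = 0.075/12 = 0.00625, n = 36
PV = $250.00 × (1 − (1 + 0.075/12)^(−36)) / (0.075/12)
PV = $250.00 × 32.147913
PV = $8,036.98

PV = PMT × (1-(1+r)^(-n))/r = $8,036.98


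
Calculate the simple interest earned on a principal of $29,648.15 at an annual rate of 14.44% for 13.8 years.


Simple interest formula: I = P × r × t
I = $29,648.15 × 0.1444 × 13.8
I = $59,080.46

I = P × r × t = $59,080.46


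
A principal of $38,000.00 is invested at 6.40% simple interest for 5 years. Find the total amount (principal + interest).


Total amount formula: A = P(1 + rt) = P + P·r·t
Interest: I = P × r × t = $38,000.00 × 0.064 × 5 = $12,160.00
A = P + I = $38,000.00 + $12,160.00 = $50,160.00

A = P + I = P(1 + rt) = $50,160.00


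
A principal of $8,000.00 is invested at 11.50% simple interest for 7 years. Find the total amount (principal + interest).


Total amount formula: A = P(1 + rt) = P + P·r·t
Interest: I = P × r × t = $8,000.00 × 0.115 × 7 = $6,440.00
A = P + I = $8,000.00 + $6,440.00 = $14,440.00

A = P + I = P(1 + rt) = $14,440.00


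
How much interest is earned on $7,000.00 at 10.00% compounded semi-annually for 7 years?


Compound interest earned = final amount − principal.
A = P(1 + r/n)^(nt) = $7,000.00 × (1 + 0.1/2)^(2 × 7) = $13,859.52
Interest = A − P = $13,859.52 − $7,000.00 = $6,859.52

Interest = A - P = $6,859.52


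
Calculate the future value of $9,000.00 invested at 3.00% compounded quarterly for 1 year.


Compound interest formula: A = P(1 + r/n)^(nt)
A = $9,000.00 × (1 + 0.03/4)^(4 × 1)
Growth factor: (1 + 0.03/4)^4 = 1.030339
A = $9,000.00 × 1.030339
A = $9,273.05

A = P(1 + r/n)^(nt) = $9,273.05


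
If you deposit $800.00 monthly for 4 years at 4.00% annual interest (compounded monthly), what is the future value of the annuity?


Future value of an ordinary annuity: FV = PMT × ((1 + r)^n − 1) / r
Monthly rate r = 0.04/12 ≈ 0.00333333, n = 48
FV = $800.00 × ((1 + 0.04/12)^48 − 1) / (0.04/12)
FV = $800.00 × 51.959601
FV = $41,567.68

FV = PMT × ((1+r)^n - 1)/r = $41,567.68


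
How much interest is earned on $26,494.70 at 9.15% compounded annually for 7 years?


Compound interest earned = final amount − principal.
A = P(1 + r/n)^(nt) = $26,494.70 × (1 + 0.0915/1)^(1 × 7) = $48,901.84
Interest = A − P = $48,901.84 − $26,494.70 = $22,407.14

Interest = A - P = $22,407.14


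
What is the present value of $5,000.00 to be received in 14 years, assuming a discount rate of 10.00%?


Present value formula: PV = FV / (1 + r)^t
PV = $5,000.00 / (1 + 0.1)^14
PV = $5,000.00 / 3.797498
PV = $1,316.66

PV = FV / (1 + r)^t = $1,316.66


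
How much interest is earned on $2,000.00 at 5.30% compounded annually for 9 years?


Compound interest earned = final amount − principal.
A = P(1 + r/n)^(nt) = $2,000.00 × (1 + 0.053/1)^(1 × 9) = $3,183.36
Interest = A − P = $3,183.36 − $2,000.00 = $1,183.36

Interest = A - P = $1,183.36


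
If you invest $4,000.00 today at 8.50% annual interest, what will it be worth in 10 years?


Future value formula: FV = PV × (1 + r)^t
FV = $4,000.00 × (1 + 0.085)^10
FV = $4,000.00 × 2.260983
FV = $9,043.93

FV = PV × (1 + r)^t = $9,043.93


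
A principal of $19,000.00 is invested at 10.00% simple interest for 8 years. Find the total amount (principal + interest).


Total amount formula: A = P(1 + rt) = P + P·r·t
Interest: I = P × r × t = $19,000.00 × 0.1 × 8 = $15,200.00
A = P + I = $19,000.00 + $15,200.00 = $34,200.00

A = P + I = P(1 + rt) = $34,200.00


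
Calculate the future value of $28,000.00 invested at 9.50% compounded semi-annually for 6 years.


Compound interest formula: A = P(1 + r/n)^(nt)
A = $28,000.00 × (1 + 0.095/2)^(2 × 6)
Growth factor: (1 + 0.095/2)^12 = 1.745213
A = $28,000.00 × 1.745213
A = $48,865.96

A = P(1 + r/n)^(nt) = $48,865.96


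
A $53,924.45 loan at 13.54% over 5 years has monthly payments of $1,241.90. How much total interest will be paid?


Total paid over the life of the loan = PMT × n.
Total paid = $1,241.90 × 60 = $74,514.00
Total interest = total paid − principal = $74,514.00 − $53,924.45 = $20,589.55

Total interest = (PMT × n) - PV = $20,589.55


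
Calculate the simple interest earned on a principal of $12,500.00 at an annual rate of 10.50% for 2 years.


Simple interest formula: I = P × r × t
I = $12,500.00 × 0.105 × 2
I = $2,625.00

I = P × r × t = $2,625.00


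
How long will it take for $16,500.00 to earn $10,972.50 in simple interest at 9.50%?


Rearrange the simple interest formula for t:
I = P × r × t  ⇒  t = I / (P × r)
t = $10,972.50 / ($16,500.00 × 0.095)
t = 7

t = I/(P×r) = 7 years


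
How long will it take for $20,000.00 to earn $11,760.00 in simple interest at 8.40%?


Rearrange the simple interest formula for t:
I = P × r × t  ⇒  t = I / (P × r)
t = $11,760.00 / ($20,000.00 × 0.084)
t = 7

t = I/(P×r) = 7 years


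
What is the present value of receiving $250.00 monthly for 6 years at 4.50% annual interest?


Present value of an ordinary annuity: PV = PMT × (1 − (1 + r)^(−n)) / r
Monthly rate r = 0.045/12 = 0.00375, n = 72
PV = $250.00 × (1 − (1 + 0.045/12)^(−72)) / (0.045/12)
PV = $250.00 × 62.995976
PV = $15,748.99

PV = PMT × (1-(1+r)^(-n))/r = $15,748.99


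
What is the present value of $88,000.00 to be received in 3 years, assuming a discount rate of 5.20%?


Present value formula: PV = FV / (1 + r)^t
PV = $88,000.00 / (1 + 0.052)^3
PV = $88,000.00 / 1.1642526
PV = $75,584.97

PV = FV / (1 + r)^t = $75,584.97


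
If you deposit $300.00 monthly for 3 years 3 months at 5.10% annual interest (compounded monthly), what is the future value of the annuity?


Future value of an ordinary annuity: FV = PMT × ((1 + r)^n − 1) / r
Monthly rate r = 0.051/12 = 0.00425, n = 39
FV = $300.00 × ((1 + 0.051/12)^39 − 1) / (0.051/12)
FV = $300.00 × 42.320830
FV = $12,696.25

FV = PMT × ((1+r)^n - 1)/r = $12,696.25


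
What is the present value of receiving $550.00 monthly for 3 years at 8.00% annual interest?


Present value of an ordinary annuity: PV = PMT × (1 − (1 + r)^(−n)) / r
Monthly rate r = 0.08/12 ≈ 0.00666667, n = 36
PV = $550.00 × (1 − (1 + 0.08/12)^(−36)) / (0.08/12)
PV = $550.00 × 31.911806
PV = $17,551.49

PV = PMT × (1-(1+r)^(-n))/r = $17,551.49


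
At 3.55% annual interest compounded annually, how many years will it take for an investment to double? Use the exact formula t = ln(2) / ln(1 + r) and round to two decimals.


Doubling condition: (1 + r)^t = 2
Take ln of both sides: t × ln(1 + r) = ln(2)
t = ln(2) / ln(1 + r)
t = 0.693147 / 0.034884
t = 19.87

t = ln(2) / ln(1 + r) = 19.87 years


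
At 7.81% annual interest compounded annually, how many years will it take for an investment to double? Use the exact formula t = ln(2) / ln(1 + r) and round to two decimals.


Doubling condition: (1 + r)^t = 2
Take ln of both sides: t × ln(1 + r) = ln(2)
t = ln(2) / ln(1 + r)
t = 0.693147 / 0.075200
t = 9.22

t = ln(2) / ln(1 + r) = 9.22 years


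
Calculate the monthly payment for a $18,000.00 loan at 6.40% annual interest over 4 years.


Loan payment formula: PMT = PV × r / (1 − (1 + r)^(−n))
Monthly rate r = 0.064/12 ≈ 0.00533333, n = 48 months
Denominator: 1 − (1 + 0.064/12)^(−48) = 0.225331
PMT = $18,000.00 × (0.064/12) / 0.225331
PMT = $426.04 per month

PMT = PV × r / (1-(1+r)^(-n)) = $426.04/month


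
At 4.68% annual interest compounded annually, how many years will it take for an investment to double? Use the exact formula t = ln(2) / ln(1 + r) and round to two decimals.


Doubling condition: (1 + r)^t = 2
Take ln of both sides: t × ln(1 + r) = ln(2)
t = ln(2) / ln(1 + r)
t = 0.693147 / 0.045738
t = 15.15

t = ln(2) / ln(1 + r) = 15.15 years


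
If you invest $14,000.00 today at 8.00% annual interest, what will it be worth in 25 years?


Future value formula: FV = PV × (1 + r)^t
FV = $14,000.00 × (1 + 0.08)^25
FV = $14,000.00 × 6.848475
FV = $95,878.65

FV = PV × (1 + r)^t = $95,878.65


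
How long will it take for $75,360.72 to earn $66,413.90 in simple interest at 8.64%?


Rearrange the simple interest formula for t:
I = P × r × t  ⇒  t = I / (P × r)
t = $66,413.90 / ($75,360.72 × 0.0864)
t = 10.2

t = I/(P×r) = 10.2 years


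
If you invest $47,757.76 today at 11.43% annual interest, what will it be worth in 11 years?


Future value formula: FV = PV × (1 + r)^t
FV = $47,757.76 × (1 + 0.1143)^11
FV = $47,757.76 × 3.2886938
FV = $157,060.65

FV = PV × (1 + r)^t = $157,060.65


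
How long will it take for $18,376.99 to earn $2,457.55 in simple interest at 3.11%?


Rearrange the simple interest formula for t:
I = P × r × t  ⇒  t = I / (P × r)
t = $2,457.55 / ($18,376.99 × 0.0311)
t = 4.3

t = I/(P×r) = 4.3 years


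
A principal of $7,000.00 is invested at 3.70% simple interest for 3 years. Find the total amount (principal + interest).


Total amount formula: A = P(1 + rt) = P + P·r·t
Interest: I = P × r × t = $7,000.00 × 0.037 × 3 = $777.00
A = P + I = $7,000.00 + $777.00 = $7,777.00

A = P + I = P(1 + rt) = $7,777.00


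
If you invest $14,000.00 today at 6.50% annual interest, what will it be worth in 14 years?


Future value formula: FV = PV × (1 + r)^t
FV = $14,000.00 × (1 + 0.065)^14
FV = $14,000.00 × 2.414874
FV = $33,808.24

FV = PV × (1 + r)^t = $33,808.24


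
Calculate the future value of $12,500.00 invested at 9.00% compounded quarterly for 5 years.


Compound interest formula: A = P(1 + r/n)^(nt)
A = $12,500.00 × (1 + 0.09/4)^(4 × 5)
Growth factor: (1 + 0.09/4)^20 = 1.560509201
A = $12,500.00 × 1.560509201
A = $19,506.37

A = P(1 + r/n)^(nt) = $19,506.37


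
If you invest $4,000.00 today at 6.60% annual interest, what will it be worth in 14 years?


Future value formula: FV = PV × (1 + r)^t
FV = $4,000.00 × (1 + 0.066)^14
FV = $4,000.00 × 2.446813
FV = $9,787.25

FV = PV × (1 + r)^t = $9,787.25


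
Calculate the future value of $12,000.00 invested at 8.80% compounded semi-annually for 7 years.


Compound interest formula: A = P(1 + r/n)^(nt)
A = $12,000.00 × (1 + 0.088/2)^(2 × 7)
Growth factor: (1 + 0.088/2)^14 = 1.8272879
A = $12,000.00 × 1.8272879
A = $21,927.45

A = P(1 + r/n)^(nt) = $21,927.45


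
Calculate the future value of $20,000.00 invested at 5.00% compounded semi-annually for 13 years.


Compound interest formula: A = P(1 + r/n)^(nt)
A = $20,000.00 × (1 + 0.05/2)^(2 × 13)
Growth factor: (1 + 0.05/2)^26 = 1.9002927
A = $20,000.00 × 1.9002927
A = $38,005.85

A = P(1 + r/n)^(nt) = $38,005.85


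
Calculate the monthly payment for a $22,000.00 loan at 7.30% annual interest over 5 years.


Loan payment formula: PMT = PV × r / (1 − (1 + r)^(−n))
Monthly rate r = 0.073/12 ≈ 0.00608333, n = 60 months
Denominator: 1 − (1 + 0.073/12)^(−60) = 0.305035
PMT = $22,000.00 × (0.073/12) / 0.305035
PMT = $438.75 per month

PMT = PV × r / (1-(1+r)^(-n)) = $438.75/month


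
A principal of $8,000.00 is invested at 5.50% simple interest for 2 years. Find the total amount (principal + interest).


Total amount formula: A = P(1 + rt) = P + P·r·t
Interest: I = P × r × t = $8,000.00 × 0.055 × 2 = $880.00
A = P + I = $8,000.00 + $880.00 = $8,880.00

A = P + I = P(1 + rt) = $8,880.00


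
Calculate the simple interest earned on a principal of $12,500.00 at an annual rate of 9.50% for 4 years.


Simple interest formula: I = P × r × t
I = $12,500.00 × 0.095 × 4
I = $4,750.00

I = P × r × t = $4,750.00


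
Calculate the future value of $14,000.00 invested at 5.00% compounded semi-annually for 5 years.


Compound interest formula: A = P(1 + r/n)^(nt)
A = $14,000.00 × (1 + 0.05/2)^(2 × 5)
Growth factor: (1 + 0.05/2)^10 = 1.2800845
A = $14,000.00 × 1.2800845
A = $17,921.18

A = P(1 + r/n)^(nt) = $17,921.18


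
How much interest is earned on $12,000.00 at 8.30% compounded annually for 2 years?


Compound interest earned = final amount − principal.
A = P(1 + r/n)^(nt) = $12,000.00 × (1 + 0.083/1)^(1 × 2) = $14,074.67
Interest = A − P = $14,074.67 − $12,000.00 = $2,074.67

Interest = A - P = $2,074.67


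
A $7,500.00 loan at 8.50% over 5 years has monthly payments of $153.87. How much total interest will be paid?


Total paid over the life of the loan = PMT × n.
Total paid = $153.87 × 60 = $9,232.20
Total interest = total paid − principal = $9,232.20 − $7,500.00 = $1,732.20

Total interest = (PMT × n) - PV = $1,732.20


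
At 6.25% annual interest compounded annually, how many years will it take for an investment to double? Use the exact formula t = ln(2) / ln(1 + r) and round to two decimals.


Doubling condition: (1 + r)^t = 2
Take ln of both sides: t × ln(1 + r) = ln(2)
t = ln(2) / ln(1 + r)
t = 0.693147 / 0.060625
t = 11.43

t = ln(2) / ln(1 + r) = 11.43 years


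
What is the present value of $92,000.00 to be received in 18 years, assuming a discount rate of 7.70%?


Present value formula: PV = FV / (1 + r)^t
PV = $92,000.00 / (1 + 0.077)^18
PV = $92,000.00 / 3.800867
PV = $24,205.00

PV = FV / (1 + r)^t = $24,205.00


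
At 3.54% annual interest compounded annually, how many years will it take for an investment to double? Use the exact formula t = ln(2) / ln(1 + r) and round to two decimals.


Doubling condition: (1 + r)^t = 2
Take ln of both sides: t × ln(1 + r) = ln(2)
t = ln(2) / ln(1 + r)
t = 0.693147 / 0.034788
t = 19.92

t = ln(2) / ln(1 + r) = 19.92 years


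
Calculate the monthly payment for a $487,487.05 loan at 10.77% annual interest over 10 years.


Loan payment formula: PMT = PV × r / (1 − (1 + r)^(−n))
Monthly rate r = 0.1077/12 = 0.008975, n = 120 months
Denominator: 1 − (1 + 0.1077/12)^(−120) = 0.657744
PMT = $487,487.05 × (0.1077/12) / 0.657744
PMT = $6,651.82 per month

PMT = PV × r / (1-(1+r)^(-n)) = $6,651.82/month


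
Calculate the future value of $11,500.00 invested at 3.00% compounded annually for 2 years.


Compound interest formula: A = P(1 + r/n)^(nt)
A = $11,500.00 × (1 + 0.03/1)^(1 × 2)
Growth factor: (1 + 0.03/1)^2 = 1.060900
A = $11,500.00 × 1.060900
A = $12,200.35

A = P(1 + r/n)^(nt) = $12,200.35


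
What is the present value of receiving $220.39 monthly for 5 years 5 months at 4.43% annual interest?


Present value of an ordinary annuity: PV = PMT × (1 − (1 + r)^(−n)) / r
Monthly rate r = 0.0443/12 ≈ 0.00369167, n = 65
PV = $220.39 × (1 − (1 + 0.0443/12)^(−65)) / (0.0443/12)
PV = $220.39 × 57.695271
PV = $12,715.46

PV = PMT × (1-(1+r)^(-n))/r = $12,715.46


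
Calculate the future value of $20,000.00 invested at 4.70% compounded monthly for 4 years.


Compound interest formula: A = P(1 + r/n)^(nt)
A = $20,000.00 × (1 + 0.047/12)^(12 × 4)
Growth factor: (1 + 0.047/12)^48 = 1.2063904
A = $20,000.00 × 1.2063904
A = $24,127.81

A = P(1 + r/n)^(nt) = $24,127.81


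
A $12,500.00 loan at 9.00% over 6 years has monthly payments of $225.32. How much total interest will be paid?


Total paid over the life of the loan = PMT × n.
Total paid = $225.32 × 72 = $16,223.04
Total interest = total paid − principal = $16,223.04 − $12,500.00 = $3,723.04

Total interest = (PMT × n) - PV = $3,723.04


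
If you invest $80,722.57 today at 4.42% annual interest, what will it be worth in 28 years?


Future value formula: FV = PV × (1 + r)^t
FV = $80,722.57 × (1 + 0.0442)^28
FV = $80,722.57 × 3.35693775
FV = $270,980.64

FV = PV × (1 + r)^t = $270,980.64


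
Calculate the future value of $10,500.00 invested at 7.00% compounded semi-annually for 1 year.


Compound interest formula: A = P(1 + r/n)^(nt)
A = $10,500.00 × (1 + 0.07/2)^(2 × 1)
Growth factor: (1 + 0.07/2)^2 = 1.071225
A = $10,500.00 × 1.071225
A = $11,247.86

A = P(1 + r/n)^(nt) = $11,247.86


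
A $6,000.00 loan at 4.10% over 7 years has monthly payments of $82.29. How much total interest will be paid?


Total paid over the life of the loan = PMT × n.
Total paid = $82.29 × 84 = $6,912.36
Total interest = total paid − principal = $6,912.36 − $6,000.00 = $912.36

Total interest = (PMT × n) - PV = $912.36


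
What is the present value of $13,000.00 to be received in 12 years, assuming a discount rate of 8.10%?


Present value formula: PV = FV / (1 + r)^t
PV = $13,000.00 / (1 + 0.081)^12
PV = $13,000.00 / 2.546293
PV = $5,105.46

PV = FV / (1 + r)^t = $5,105.46


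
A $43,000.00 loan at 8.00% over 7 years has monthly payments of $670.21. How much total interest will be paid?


Total paid over the life of the loan = PMT × n.
Total paid = $670.21 × 84 = $56,297.64
Total interest = total paid − principal = $56,297.64 − $43,000.00 = $13,297.64

Total interest = (PMT × n) - PV = $13,297.64


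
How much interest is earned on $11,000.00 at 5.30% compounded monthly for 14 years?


Compound interest earned = final amount − principal.
A = P(1 + r/n)^(nt) = $11,000.00 × (1 + 0.053/12)^(12 × 14) = $23,063.74
Interest = A − P = $23,063.74 − $11,000.00 = $12,063.74

Interest = A - P = $12,063.74


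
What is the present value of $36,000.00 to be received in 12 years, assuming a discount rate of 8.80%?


Present value formula: PV = FV / (1 + r)^t
PV = $36,000.00 / (1 + 0.088)^12
PV = $36,000.00 / 2.751356
PV = $13,084.46

PV = FV / (1 + r)^t = $13,084.46


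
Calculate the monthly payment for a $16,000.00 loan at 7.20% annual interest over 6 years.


Loan payment formula: PMT = PV × r / (1 − (1 + r)^(−n))
Monthly rate r = 0.072/12 = 0.006, n = 72 months
Denominator: 1 − (1 + 0.072/12)^(−72) = 0.349952
PMT = $16,000.00 × (0.072/12) / 0.349952
PMT = $274.32 per month

PMT = PV × r / (1-(1+r)^(-n)) = $274.32/month


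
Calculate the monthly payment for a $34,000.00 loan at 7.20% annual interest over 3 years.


Loan payment formula: PMT = PV × r / (1 − (1 + r)^(−n))
Monthly rate r = 0.072/12 = 0.006, n = 36 months
Denominator: 1 − (1 + 0.072/12)^(−36) = 0.1937445
PMT = $34,000.00 × (0.072/12) / 0.1937445
PMT = $1,052.93 per month

PMT = PV × r / (1-(1+r)^(-n)) = $1,052.93/month


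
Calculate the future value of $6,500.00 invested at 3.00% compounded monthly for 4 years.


Compound interest formula: A = P(1 + r/n)^(nt)
A = $6,500.00 × (1 + 0.03/12)^(12 × 4)
Growth factor: (1 + 0.03/12)^48 = 1.127328
A = $6,500.00 × 1.127328
A = $7,327.63

A = P(1 + r/n)^(nt) = $7,327.63


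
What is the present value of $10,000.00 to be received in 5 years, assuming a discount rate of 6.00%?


Present value formula: PV = FV / (1 + r)^t
PV = $10,000.00 / (1 + 0.06)^5
PV = $10,000.00 / 1.338226
PV = $7,472.58

PV = FV / (1 + r)^t = $7,472.58


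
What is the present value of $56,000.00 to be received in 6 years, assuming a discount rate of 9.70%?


Present value formula: PV = FV / (1 + r)^t
PV = $56,000.00 / (1 + 0.097)^6
PV = $56,000.00 / 1.7427688
PV = $32,132.78

PV = FV / (1 + r)^t = $32,132.78


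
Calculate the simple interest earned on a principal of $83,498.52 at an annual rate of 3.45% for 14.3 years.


Simple interest formula: I = P × r × t
I = $83,498.52 × 0.0345 × 14.3
I = $41,193.99

I = P × r × t = $41,193.99


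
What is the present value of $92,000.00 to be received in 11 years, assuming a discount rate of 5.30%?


Present value formula: PV = FV / (1 + r)^t
PV = $92,000.00 / (1 + 0.053)^11
PV = $92,000.00 / 1.7648674
PV = $52,128.56

PV = FV / (1 + r)^t = $52,128.56


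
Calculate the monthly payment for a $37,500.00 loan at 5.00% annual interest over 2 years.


Loan payment formula: PMT = PV × r / (1 − (1 + r)^(−n))
Monthly rate r = 0.05/12 ≈ 0.00416667, n = 24 months
Denominator: 1 − (1 + 0.05/12)^(−24) = 0.0949746
PMT = $37,500.00 × (0.05/12) / 0.0949746
PMT = $1,645.18 per month

PMT = PV × r / (1-(1+r)^(-n)) = $1,645.18/month


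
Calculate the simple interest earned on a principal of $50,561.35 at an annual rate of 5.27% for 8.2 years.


Simple interest formula: I = P × r × t
I = $50,561.35 × 0.0527 × 8.2
I = $21,849.58

I = P × r × t = $21,849.58


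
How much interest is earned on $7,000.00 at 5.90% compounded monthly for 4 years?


Compound interest earned = final amount − principal.
A = P(1 + r/n)^(nt) = $7,000.00 × (1 + 0.059/12)^(12 × 4) = $8,858.10
Interest = A − P = $8,858.10 − $7,000.00 = $1,858.10

Interest = A - P = $1,858.10


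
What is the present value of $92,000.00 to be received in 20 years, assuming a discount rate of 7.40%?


Present value formula: PV = FV / (1 + r)^t
PV = $92,000.00 / (1 + 0.074)^20
PV = $92,000.00 / 4.169516
PV = $22,064.91

PV = FV / (1 + r)^t = $22,064.91


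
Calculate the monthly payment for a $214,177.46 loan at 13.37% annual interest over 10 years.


Loan payment formula: PMT = PV × r / (1 − (1 + r)^(−n))
Monthly rate r = 0.1337/12 ≈ 0.01114167, n = 120 months
Denominator: 1 − (1 + 0.1337/12)^(−120) = 0.735419
PMT = $214,177.46 × (0.1337/12) / 0.735419
PMT = $3,244.81 per month

PMT = PV × r / (1-(1+r)^(-n)) = $3,244.81/month


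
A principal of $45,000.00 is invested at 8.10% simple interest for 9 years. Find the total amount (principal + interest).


Total amount formula: A = P(1 + rt) = P + P·r·t
Interest: I = P × r × t = $45,000.00 × 0.081 × 9 = $32,805.00
A = P + I = $45,000.00 + $32,805.00 = $77,805.00

A = P + I = P(1 + rt) = $77,805.00


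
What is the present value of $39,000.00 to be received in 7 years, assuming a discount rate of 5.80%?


Present value formula: PV = FV / (1 + r)^t
PV = $39,000.00 / (1 + 0.058)^7
PV = $39,000.00 / 1.48388305
PV = $26,282.39

PV = FV / (1 + r)^t = $26,282.39


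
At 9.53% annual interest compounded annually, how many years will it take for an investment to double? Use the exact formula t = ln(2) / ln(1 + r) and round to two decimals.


Doubling condition: (1 + r)^t = 2
Take ln of both sides: t × ln(1 + r) = ln(2)
t = ln(2) / ln(1 + r)
t = 0.693147 / 0.091028
t = 7.61

t = ln(2) / ln(1 + r) = 7.61 years
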